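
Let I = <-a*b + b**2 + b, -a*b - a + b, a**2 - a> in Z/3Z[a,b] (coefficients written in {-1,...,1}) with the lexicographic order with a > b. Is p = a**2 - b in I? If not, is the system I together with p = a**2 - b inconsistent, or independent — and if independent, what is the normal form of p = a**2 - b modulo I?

First compute the reduced Gröbner basis of I by Buchberger's algorithm.
f_1 = -a*b + b**2 + b, LT = a*b.
f_2 = -a*b - a + b, LT = a*b.
f_3 = a**2 - a, LT = a**2.

S(f_1,f_2): lcm = a*b. S = -a - b**2.
  reduce S modulo (f_1, f_2, f_3):
  remainder -a - b**2 ≠ 0; add h_4 = -a - b**2 to the basis.

S(f_1,f_3): lcm = a**2*b. S = -a*b**2.
  reduce S modulo (f_1, f_2, f_3, h_4):
  remainder -b**3 - b**2 ≠ 0; add h_5 = -b**3 - b**2 to the basis.

S(f_2,f_3): lcm = a**2*b. S = a**2.
  reduce S modulo (f_1, f_2, f_3, h_4, h_5):
  remainder -b**2 ≠ 0; add h_6 = -b**2 to the basis.

S(f_1,h_4): lcm = a*b. S = -b**3 - b**2 - b.
  reduce S modulo (f_1, f_2, f_3, h_4, h_5, h_6):
  remainder -b ≠ 0; add h_7 = -b to the basis.

The other S-polynomials (S(f_2,h_4), S(f_3,h_4), S(f_1,h_5), S(f_2,h_5), S(f_3,h_5), S(h_4,h_5), S(f_1,h_6), S(f_2,h_6), S(f_3,h_6), S(h_4,h_6), S(h_5,h_6), S(f_1,h_7), S(f_2,h_7), S(f_3,h_7), S(h_4,h_7), S(h_5,h_7), S(h_6,h_7)) all reduce to 0 modulo the current basis, so we have a Gröbner basis.
Inter-reduce: drop elements whose leading term is divisible by another's, tail-reduce, and make monic.
Reduced Gröbner basis: {a, b}.
Label its elements g_1 = a, g_2 = b.

Reduce p = a**2 - b modulo G:
  leading term a**2: subtract (a)·g_1 from a**2 - b → -b
  leading term b: subtract (-1)·g_2 from -b → 0
  normal form = 0.
Since the normal form is 0, p ∈ I.

a**2 - b lies in I (it reduces to 0).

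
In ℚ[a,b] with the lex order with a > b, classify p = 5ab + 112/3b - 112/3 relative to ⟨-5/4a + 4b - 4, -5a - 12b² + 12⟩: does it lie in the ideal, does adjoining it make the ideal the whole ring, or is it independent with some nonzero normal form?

5ab + 112/3b - 112/3 lies in I (it reduces to 0).

First compute the reduced Gröbner basis of I by Buchberger's algorithm.
f_1 = -5/4a + 4b - 4, LT = a.
f_2 = -5a - 12b² + 12, LT = a.

S(f_1,f_2): lcm = a. S = -12/5b² - 16/5b + 28/5.
  leading term b²: no divisor's leading term divides it; move -12/5b² to the remainder.
  leading term b: no divisor's leading term divides it; move -16/5b to the remainder.
  leading term 1: no divisor's leading term divides it; move 28/5 to the remainder.
  remainder -12/5b² - 16/5b + 28/5 ≠ 0; add h_3 = -12/5b² - 16/5b + 28/5 to the basis.

The other S-polynomials (S(f_1,h_3), S(f_2,h_3)) all reduce to 0 modulo the current basis, so we have a Gröbner basis.
Inter-reduce: drop elements whose leading term is divisible by another's, tail-reduce, and make monic.
Reduced Gröbner basis: {a - 16/5b + 16/5, b² + 4/3b - 7/3}.
Label its elements g_1 = a - 16/5b + 16/5, g_2 = b² + 4/3b - 7/3.

Reduce p = 5ab + 112/3b - 112/3 modulo G:
  leading term ab: subtract (5b)·g_1 from 5ab + 112/3b - 112/3 → 16b² + 64/3b - 112/3
  leading term b²: subtract (16)·g_2 from 16b² + 64/3b - 112/3 → 0
  normal form = 0.
Since the normal form is 0, p ∈ I.

The remainder on division by a Gröbner basis is unique — it is the normal form.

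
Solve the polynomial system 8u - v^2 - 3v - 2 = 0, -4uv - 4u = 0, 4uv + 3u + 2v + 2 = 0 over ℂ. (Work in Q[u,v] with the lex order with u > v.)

{(0, -1)}

Compute a lex Gröbner basis by Buchberger's algorithm.
f_1 = 8u - v^2 - 3v - 2, LT = u.
f_2 = -4uv - 4u, LT = uv.
f_3 = 4uv + 3u + 2v + 2, LT = uv.

S(f_1,f_2): lcm = uv. S = -u - 1/8v^3 - 3/8v^2 - 1/4v.
  leading term u: subtract (-1/8)·f_1 from -u - 1/8v^3 - 3/8v^2 - 1/4v → -1/8v^3 - 1/2v^2 - 5/8v - 1/4
  leading term v^3: no divisor's leading term divides it; move -1/8v^3 to the remainder.
  leading term v^2: no divisor's leading term divides it; move -1/2v^2 to the remainder.
  leading term v: no divisor's leading term divides it; move -5/8v to the remainder.
  leading term 1: no divisor's leading term divides it; move -1/4 to the remainder.
  remainder -1/8v^3 - 1/2v^2 - 5/8v - 1/4 ≠ 0; add h_4 = -1/8v^3 - 1/2v^2 - 5/8v - 1/4 to the basis.

S(f_1,f_3): lcm = uv. S = -3/4u - 1/8v^3 - 3/8v^2 - 3/4v - 1/2.
  leading term u: subtract (-3/32)·f_1 from -3/4u - 1/8v^3 - 3/8v^2 - 3/4v - 1/2 → -1/8v^3 - 15/32v^2 - 33/32v - 11/16
  leading term v^3: subtract (1)·h_4 from -1/8v^3 - 15/32v^2 - 33/32v - 11/16 → 1/32v^2 - 13/32v - 7/16
  leading term v^2: no divisor's leading term divides it; move 1/32v^2 to the remainder.
  leading term v: no divisor's leading term divides it; move -13/32v to the remainder.
  leading term 1: no divisor's leading term divides it; move -7/16 to the remainder.
  remainder 1/32v^2 - 13/32v - 7/16 ≠ 0; add h_5 = 1/32v^2 - 13/32v - 7/16 to the basis.

S(f_2,f_3): lcm = uv. S = 1/4u - 1/2v - 1/2.
  leading term u: subtract (1/32)·f_1 from 1/4u - 1/2v - 1/2 → 1/32v^2 - 13/32v - 7/16
  leading term v^2: subtract (1)·h_5 from 1/32v^2 - 13/32v - 7/16 → 0
  remainder 0.

S(f_1,h_4): leading monomials are coprime, so the S-polynomial reduces to 0 (Buchberger's first criterion).
S(f_2,h_4): lcm = uv^3. S = -3uv^2 - 5uv - 2u.
  leading term uv^2: subtract (-3/8v^2)·f_1 from -3uv^2 - 5uv - 2u → -5uv - 2u - 3/8v^4 - 9/8v^3 - 3/4v^2
  leading term uv: subtract (-5/8v)·f_1 from -5uv - 2u - 3/8v^4 - 9/8v^3 - 3/4v^2 → -2u - 3/8v^4 - 7/4v^3 - 21/8v^2 - 5/4v
  leading term u: subtract (-1/4)·f_1 from -2u - 3/8v^4 - 7/4v^3 - 21/8v^2 - 5/4v → -3/8v^4 - 7/4v^3 - 23/8v^2 - 2v - 1/2
  leading term v^4: subtract (3v)·h_4 from -3/8v^4 - 7/4v^3 - 23/8v^2 - 2v - 1/2 → -1/4v^3 - v^2 - 5/4v - 1/2
  leading term v^3: subtract (2)·h_4 from -1/4v^3 - v^2 - 5/4v - 1/2 → 0
  remainder 0.

S(f_3,h_4): lcm = uv^3. S = -13/4uv^2 - 5uv - 2u + 1/2v^3 + 1/2v^2.
  leading term uv^2: subtract (-13/32v^2)·f_1 from -13/4uv^2 - 5uv - 2u + 1/2v^3 + 1/2v^2 → -5uv - 2u - 13/32v^4 - 23/32v^3 - 5/16v^2
  leading term uv: subtract (-5/8v)·f_1 from -5uv - 2u - 13/32v^4 - 23/32v^3 - 5/16v^2 → -2u - 13/32v^4 - 43/32v^3 - 35/16v^2 - 5/4v
  leading term u: subtract (-1/4)·f_1 from -2u - 13/32v^4 - 43/32v^3 - 35/16v^2 - 5/4v → -13/32v^4 - 43/32v^3 - 39/16v^2 - 2v - 1/2
  leading term v^4: subtract (13/4v)·h_4 from -13/32v^4 - 43/32v^3 - 39/16v^2 - 2v - 1/2 → 9/32v^3 - 13/32v^2 - 19/16v - 1/2
  leading term v^3: subtract (-9/4)·h_4 from 9/32v^3 - 13/32v^2 - 19/16v - 1/2 → -49/32v^2 - 83/32v - 17/16
  leading term v^2: subtract (-49)·h_5 from -49/32v^2 - 83/32v - 17/16 → -45/2v - 45/2
  leading term v: no divisor's leading term divides it; move -45/2v to the remainder.
  leading term 1: no divisor's leading term divides it; move -45/2 to the remainder.
  remainder -45/2v - 45/2 ≠ 0; add h_6 = -45/2v - 45/2 to the basis.

S(f_1,h_5): leading monomials are coprime, so the S-polynomial reduces to 0 (Buchberger's first criterion).
S(f_2,h_5): lcm = uv^2. S = 14uv + 14u.
  leading term uv: subtract (7/4v)·f_1 from 14uv + 14u → 14u + 7/4v^3 + 21/4v^2 + 7/2v
  leading term u: subtract (7/4)·f_1 from 14u + 7/4v^3 + 21/4v^2 + 7/2v → 7/4v^3 + 7v^2 + 35/4v + 7/2
  leading term v^3: subtract (-14)·h_4 from 7/4v^3 + 7v^2 + 35/4v + 7/2 → 0
  remainder 0.

S(f_3,h_5): lcm = uv^2. S = 55/4uv + 14u + 1/2v^2 + 1/2v.
  leading term uv: subtract (55/32v)·f_1 from 55/4uv + 14u + 1/2v^2 + 1/2v → 14u + 55/32v^3 + 181/32v^2 + 63/16v
  leading term u: subtract (7/4)·f_1 from 14u + 55/32v^3 + 181/32v^2 + 63/16v → 55/32v^3 + 237/32v^2 + 147/16v + 7/2
  leading term v^3: subtract (-55/4)·h_4 from 55/32v^3 + 237/32v^2 + 147/16v + 7/2 → 17/32v^2 + 19/32v + 1/16
  leading term v^2: subtract (17)·h_5 from 17/32v^2 + 19/32v + 1/16 → 15/2v + 15/2
  leading term v: subtract (-1/3)·h_6 from 15/2v + 15/2 → 0
  remainder 0.

S(h_4,h_5): lcm = v^3. S = 17v^2 + 19v + 2.
  leading term v^2: subtract (544)·h_5 from 17v^2 + 19v + 2 → 240v + 240
  leading term v: subtract (-32/3)·h_6 from 240v + 240 → 0
  remainder 0.

S(f_1,h_6): leading monomials are coprime, so the S-polynomial reduces to 0 (Buchberger's first criterion).
S(f_2,h_6): lcm = uv. S = 0.
  remainder 0.

S(f_3,h_6): lcm = uv. S = -1/4u + 1/2v + 1/2.
  leading term u: subtract (-1/32)·f_1 from -1/4u + 1/2v + 1/2 → -1/32v^2 + 13/32v + 7/16
  leading term v^2: subtract (-1)·h_5 from -1/32v^2 + 13/32v + 7/16 → 0
  remainder 0.

S(h_4,h_6): lcm = v^3. S = 3v^2 + 5v + 2.
  leading term v^2: subtract (96)·h_5 from 3v^2 + 5v + 2 → 44v + 44
  leading term v: subtract (-88/45)·h_6 from 44v + 44 → 0
  remainder 0.

S(h_5,h_6): lcm = v^2. S = -14v - 14.
  leading term v: subtract (28/45)·h_6 from -14v - 14 → 0
  remainder 0.

Every S-polynomial of the final basis reduces to 0, so we have a Gröbner basis.
Inter-reduce: drop elements whose leading term is divisible by another's, tail-reduce, and make monic.
Reduced Gröbner basis: {u, v + 1}.

Since the basis is lex-ordered, v + 1 is univariate in v. Its roots are {-1}. Back-substituting each root into the other basis elements fixes the other coordinates.
  v = -1: the earlier basis element becomes u = 0, giving u = 0 — point (0, -1).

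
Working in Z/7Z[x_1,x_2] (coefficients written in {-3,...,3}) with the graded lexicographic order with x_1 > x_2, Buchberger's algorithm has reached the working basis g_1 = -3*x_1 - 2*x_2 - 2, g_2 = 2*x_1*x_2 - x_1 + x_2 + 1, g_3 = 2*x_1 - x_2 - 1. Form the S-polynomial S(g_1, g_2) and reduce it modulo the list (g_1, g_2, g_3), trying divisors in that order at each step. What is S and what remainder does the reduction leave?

lcm(LM(g_1), LM(g_2)) = x_1*x_2.
S = (lcm/LT(g_1))·g_1 − (lcm/LT(g_2))·g_2 = 3*x_2**2 - 3*x_1 - x_2 + 3.
Reduce S modulo (g_1, g_2, g_3) in that order:
  leading term x_2**2: no divisor's leading term divides it; move 3*x_2**2 to the remainder.
  leading term x_1: subtract (1)·g_1 from -3*x_1 - x_2 + 3 → x_2 - 2
  leading term x_2: no divisor's leading term divides it; move x_2 to the remainder.
  leading term 1: no divisor's leading term divides it; move -2 to the remainder.
The remainder 3*x_2**2 + x_2 - 2 is nonzero, so it would be added as the next basis element.

S(g_1, g_2) = 3*x_2**2 - 3*x_1 - x_2 + 3; remainder on division = 3*x_2**2 + x_2 - 2.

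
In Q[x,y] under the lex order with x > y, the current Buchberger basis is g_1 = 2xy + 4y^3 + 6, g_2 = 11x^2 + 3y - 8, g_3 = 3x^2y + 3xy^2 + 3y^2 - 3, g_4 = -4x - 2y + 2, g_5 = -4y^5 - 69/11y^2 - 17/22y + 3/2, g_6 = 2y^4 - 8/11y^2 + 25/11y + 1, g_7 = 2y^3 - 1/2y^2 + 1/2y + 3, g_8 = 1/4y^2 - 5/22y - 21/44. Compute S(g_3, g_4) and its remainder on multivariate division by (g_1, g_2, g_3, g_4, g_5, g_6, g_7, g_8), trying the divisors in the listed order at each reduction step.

lcm(LM(g_3), LM(g_4)) = x^2y.
S = (lcm/LT(g_3))·g_3 − (lcm/LT(g_4))·g_4 = 1/2xy^2 + 1/2xy + y^2 - 1.
Reduce S modulo (g_1, g_2, g_3, g_4, g_5, g_6, g_7, g_8) in that order:
  leading term xy^2: subtract (1/4y)·g_1 from 1/2xy^2 + 1/2xy + y^2 - 1 → 1/2xy - y^4 + y^2 - 3/2y - 1
  leading term xy: subtract (1/4)·g_1 from 1/2xy - y^4 + y^2 - 3/2y - 1 → -y^4 - y^3 + y^2 - 3/2y - 5/2
  leading term y^4: subtract (-1/2)·g_6 from -y^4 - y^3 + y^2 - 3/2y - 5/2 → -y^3 + 7/11y^2 - 4/11y - 2
  leading term y^3: subtract (-1/2)·g_7 from -y^3 + 7/11y^2 - 4/11y - 2 → 17/44y^2 - 5/44y - 1/2
  leading term y^2: subtract (17/11)·g_8 from 17/44y^2 - 5/44y - 1/2 → 115/484y + 115/484
  leading term y: no divisor's leading term divides it; move 115/484y to the remainder.
  leading term 1: no divisor's leading term divides it; move 115/484 to the remainder.
The remainder 115/484y + 115/484 is nonzero, so it would be added as the next basis element.

S(g_3, g_4) = 1/2xy^2 + 1/2xy + y^2 - 1; remainder on division = 115/484y + 115/484.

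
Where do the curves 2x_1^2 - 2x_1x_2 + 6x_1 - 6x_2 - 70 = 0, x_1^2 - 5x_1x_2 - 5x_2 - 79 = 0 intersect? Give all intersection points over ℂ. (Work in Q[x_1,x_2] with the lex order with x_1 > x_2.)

{(2, -5), (-sqrt(1121)/8 - 25/8, -27/8 + sqrt(1121)/8), (-25/8 + sqrt(1121)/8, -sqrt(1121)/8 - 27/8)}

Compute a lex Gröbner basis by Buchberger's algorithm.
f_1 = 2x_1^2 - 2x_1x_2 + 6x_1 - 6x_2 - 70, LT = x_1^2.
f_2 = x_1^2 - 5x_1x_2 - 5x_2 - 79, LT = x_1^2.

S(f_1,f_2): lcm = x_1^2. S = 4x_1x_2 + 3x_1 + 2x_2 + 44.
  leading term x_1x_2: no divisor's leading term divides it; move 4x_1x_2 to the remainder.
  leading term x_1: no divisor's leading term divides it; move 3x_1 to the remainder.
  leading term x_2: no divisor's leading term divides it; move 2x_2 to the remainder.
  leading term 1: no divisor's leading term divides it; move 44 to the remainder.
  remainder 4x_1x_2 + 3x_1 + 2x_2 + 44 ≠ 0; add h_3 = 4x_1x_2 + 3x_1 + 2x_2 + 44 to the basis.

S(f_1,h_3): lcm = x_1^2x_2. S = -3/4x_1^2 - x_1x_2^2 + 5/2x_1x_2 - 11x_1 - 3x_2^2 - 35x_2.
  leading term x_1^2: subtract (-3/8)·f_1 from -3/4x_1^2 - x_1x_2^2 + 5/2x_1x_2 - 11x_1 - 3x_2^2 - 35x_2 → -x_1x_2^2 + 7/4x_1x_2 - 35/4x_1 - 3x_2^2 - 149/4x_2 - 105/4
  leading term x_1x_2^2: subtract (-1/4x_2)·h_3 from -x_1x_2^2 + 7/4x_1x_2 - 35/4x_1 - 3x_2^2 - 149/4x_2 - 105/4 → 5/2x_1x_2 - 35/4x_1 - 5/2x_2^2 - 105/4x_2 - 105/4
  leading term x_1x_2: subtract (5/8)·h_3 from 5/2x_1x_2 - 35/4x_1 - 5/2x_2^2 - 105/4x_2 - 105/4 → -85/8x_1 - 5/2x_2^2 - 55/2x_2 - 215/4
  leading term x_1: no divisor's leading term divides it; move -85/8x_1 to the remainder.
  leading term x_2^2: no divisor's leading term divides it; move -5/2x_2^2 to the remainder.
  leading term x_2: no divisor's leading term divides it; move -55/2x_2 to the remainder.
  leading term 1: no divisor's leading term divides it; move -215/4 to the remainder.
  remainder -85/8x_1 - 5/2x_2^2 - 55/2x_2 - 215/4 ≠ 0; add h_4 = -85/8x_1 - 5/2x_2^2 - 55/2x_2 - 215/4 to the basis.

S(h_3,h_4): lcm = x_1x_2. S = 3/4x_1 - 4/17x_2^3 - 44/17x_2^2 - 155/34x_2 + 11.
  leading term x_1: subtract (-6/85)·h_4 from 3/4x_1 - 4/17x_2^3 - 44/17x_2^2 - 155/34x_2 + 11 → -4/17x_2^3 - 47/17x_2^2 - 13/2x_2 + 245/34
  leading term x_2^3: no divisor's leading term divides it; move -4/17x_2^3 to the remainder.
  leading term x_2^2: no divisor's leading term divides it; move -47/17x_2^2 to the remainder.
  leading term x_2: no divisor's leading term divides it; move -13/2x_2 to the remainder.
  leading term 1: no divisor's leading term divides it; move 245/34 to the remainder.
  remainder -4/17x_2^3 - 47/17x_2^2 - 13/2x_2 + 245/34 ≠ 0; add h_5 = -4/17x_2^3 - 47/17x_2^2 - 13/2x_2 + 245/34 to the basis.

The other S-polynomials (S(f_2,h_3), S(f_1,h_4), S(f_2,h_4), S(f_1,h_5), S(f_2,h_5), S(h_3,h_5), S(h_4,h_5)) all reduce to 0 modulo the current basis, so we have a Gröbner basis.
Inter-reduce: drop elements whose leading term is divisible by another's, tail-reduce, and make monic.
Reduced Gröbner basis: {x_1 + 4/17x_2^2 + 44/17x_2 + 86/17, x_2^3 + 47/4x_2^2 + 221/8x_2 - 245/8}.

The lex basis is triangular: the last element involves only x_2. Solving x_2^3 + 47/4x_2^2 + 221/8x_2 - 245/8 = 0 gives x_2 ∈ {-5, -27/8 + sqrt(1121)/8, -sqrt(1121)/8 - 27/8}; substituting each value into the earlier elements determines the remaining variables.
  x_2 = -5: the earlier basis element becomes x_1 - 2 = 0, giving x_1 = 2 — point (2, -5).
  x_2 = -27/8 + sqrt(1121)/8: the earlier basis element becomes x_1 + 25/8 + sqrt(1121)/8 = 0, giving x_1 = -sqrt(1121)/8 - 25/8 — point (-sqrt(1121)/8 - 25/8, -27/8 + sqrt(1121)/8).
  x_2 = -sqrt(1121)/8 - 27/8: the earlier basis element becomes x_1 - sqrt(1121)/8 + 25/8 = 0, giving x_1 = -25/8 + sqrt(1121)/8 — point (-25/8 + sqrt(1121)/8, -sqrt(1121)/8 - 27/8).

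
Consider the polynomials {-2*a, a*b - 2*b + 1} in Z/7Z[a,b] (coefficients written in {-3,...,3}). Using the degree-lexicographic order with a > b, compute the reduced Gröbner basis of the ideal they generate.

G = {a, b + 3}

The reduced Gröbner basis is the canonical form of the ideal for this ordering.

f_1 = -2*a, LT = a.
f_2 = a*b - 2*b + 1, LT = a*b.

S(f_1,f_2): lcm = a*b. S = 2*b - 1.
  leading term b: no divisor's leading term divides it; move 2*b to the remainder.
  leading term 1: no divisor's leading term divides it; move -1 to the remainder.
  remainder 2*b - 1 ≠ 0; add g_3 = 2*b - 1 to the basis.

S(f_1,g_3): leading monomials are coprime, so the S-polynomial reduces to 0 (Buchberger's first criterion).
S(f_2,g_3): lcm = a*b. S = -3*a - 2*b + 1.
  leading term a: subtract (-2)·f_1 from -3*a - 2*b + 1 → -2*b + 1
  leading term b: subtract (-1)·g_3 from -2*b + 1 → 0
  remainder 0.

Every S-polynomial of the final basis reduces to 0, so we have a Gröbner basis.
Inter-reduce: drop elements whose leading term is divisible by another's, tail-reduce, and make monic.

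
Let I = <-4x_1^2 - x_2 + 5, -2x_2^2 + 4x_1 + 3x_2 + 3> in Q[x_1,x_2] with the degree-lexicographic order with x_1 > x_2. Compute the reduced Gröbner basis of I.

f_1 = -4x_1^2 - x_2 + 5, LT = x_1^2.
f_2 = -2x_2^2 + 4x_1 + 3x_2 + 3, LT = x_2^2.

The S-polynomials (S(f_1,f_2)) all reduce to 0 modulo the current basis, so we have a Gröbner basis.

G = {x_1^2 + 1/4x_2 - 5/4, x_2^2 - 2x_1 - 3/2x_2 - 3/2}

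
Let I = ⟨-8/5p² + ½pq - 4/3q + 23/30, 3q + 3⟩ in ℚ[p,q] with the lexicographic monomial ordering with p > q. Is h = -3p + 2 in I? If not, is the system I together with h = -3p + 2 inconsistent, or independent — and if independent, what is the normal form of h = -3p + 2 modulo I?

First compute the reduced Gröbner basis of I by Buchberger's algorithm.
f_1 = -8/5p² + ½pq - 4/3q + 23/30, LT = p².
f_2 = 3q + 3, LT = q.

The S-polynomials (S(f_1,f_2)) all reduce to 0 modulo the current basis, so we have a Gröbner basis.
Inter-reduce: drop elements whose leading term is divisible by another's, tail-reduce, and make monic.
Reduced Gröbner basis: {p² + 5/16p - 21/16, q + 1}.
Label its elements g_1 = p² + 5/16p - 21/16, g_2 = q + 1.

Reduce h = -3p + 2 modulo G:
  leading term p: no divisor's leading term divides it; move -3p to the remainder.
  leading term 1: no divisor's leading term divides it; move 2 to the remainder.
  normal form = -3p + 2.
The normal form is nonzero, so h ∉ I. Since h minus its normal form lies in I, I + (h) = I + (r) where r = -3p + 2; decide whether this ideal is the whole ring.
Run Buchberger on G together with r (pairs among the g_i already reduce to 0 since G is a Gröbner basis):
g_1 = p² + 5/16p - 21/16, LT = p².
g_2 = q + 1, LT = q.
r = -3p + 2, LT = p.

S(g_1,r): lcm = p². S = 47/48p - 21/16.
  leading term p: subtract (-47/144)·r from 47/48p - 21/16 → -95/144
  leading term 1: no divisor's leading term divides it; move -95/144 to the remainder.
  remainder -95/144 ≠ 0; add m_4 = -95/144 to the basis.

The other S-polynomials (S(g_1,g_2), S(g_2,r), S(g_1,m_4), S(g_2,m_4), S(r,m_4)) all reduce to 0 modulo the current basis, so we have a Gröbner basis.
Inter-reduce: drop elements whose leading term is divisible by another's, tail-reduce, and make monic.
Reduced Gröbner basis: {1}.
The reduced Gröbner basis of I + (h) is {1}: the ideal is the whole ring, so the enlarged system has no common solution — adjoining h is inconsistent.

Adjoining -3p + 2 makes the ideal the whole ring: the system is inconsistent.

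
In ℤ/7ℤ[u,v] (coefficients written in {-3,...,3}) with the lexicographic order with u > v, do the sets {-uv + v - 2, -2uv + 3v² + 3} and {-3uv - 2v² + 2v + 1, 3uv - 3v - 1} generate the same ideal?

Yes, the ideals are equal.

Equality of ideals is decidable: compute both reduced Gröbner bases (unique for the ordering) and check whether they agree.
Buchberger on the first generating set:
f_1 = -uv + v - 2, LT = uv.
f_2 = -2uv + 3v² + 3, LT = uv.

S(f_1,f_2): lcm = uv. S = -2v² - v.
  reduce S modulo (f_1, f_2):
  remainder -2v² - v ≠ 0; add g_3 = -2v² - v to the basis.

S(f_1,g_3): lcm = uv². S = 3uv - v² + 2v.
  reduce S modulo (f_1, f_2, g_3):
  remainder 2v + 1 ≠ 0; add g_4 = 2v + 1 to the basis.

S(f_1,g_4): lcm = uv. S = 3u - v + 2.
  reduce S modulo (f_1, f_2, g_3, g_4):
  remainder 3u - 1 ≠ 0; add g_5 = 3u - 1 to the basis.

The other S-polynomials (S(f_2,g_3), S(f_2,g_4), S(g_3,g_4), S(f_1,g_5), S(f_2,g_5), S(g_3,g_5), S(g_4,g_5)) all reduce to 0 modulo the current basis, so we have a Gröbner basis.
Inter-reduce: drop elements whose leading term is divisible by another's, tail-reduce, and make monic.
Reduced Gröbner basis: {u + 2, v - 3}.

Buchberger on the second generating set:
h_1 = -3uv - 2v² + 2v + 1, LT = uv.
h_2 = 3uv - 3v - 1, LT = uv.

S(h_1,h_2): lcm = uv. S = 3v² - 2v.
  reduce S modulo (h_1, h_2):
  remainder 3v² - 2v ≠ 0; add k_3 = 3v² - 2v to the basis.

S(h_1,k_3): lcm = uv². S = 3uv + 3v³ - 3v² + 2v.
  reduce S modulo (h_1, h_2, k_3):
  remainder 2v + 1 ≠ 0; add k_4 = 2v + 1 to the basis.

S(h_1,k_4): lcm = uv. S = 3u + 3v² - 3v + 2.
  reduce S modulo (h_1, h_2, k_3, k_4):
  remainder 3u - 1 ≠ 0; add k_5 = 3u - 1 to the basis.

The other S-polynomials (S(h_2,k_3), S(h_2,k_4), S(k_3,k_4), S(h_1,k_5), S(h_2,k_5), S(k_3,k_5), S(k_4,k_5)) all reduce to 0 modulo the current basis, so we have a Gröbner basis.
Inter-reduce: drop elements whose leading term is divisible by another's, tail-reduce, and make monic.
Reduced Gröbner basis: {u + 2, v - 3}.

Same reduced basis, so the two generating sets span the same ideal.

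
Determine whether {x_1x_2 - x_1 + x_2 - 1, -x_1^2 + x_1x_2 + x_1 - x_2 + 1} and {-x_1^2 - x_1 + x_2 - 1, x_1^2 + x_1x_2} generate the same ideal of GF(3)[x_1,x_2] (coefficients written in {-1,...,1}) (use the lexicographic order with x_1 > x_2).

Yes, the ideals are equal.

For a fixed monomial order, each ideal has a unique reduced Gröbner basis; comparing bases decides equality.
Buchberger on the first generating set:
f_1 = x_1x_2 - x_1 + x_2 - 1, LT = x_1x_2.
f_2 = -x_1^2 + x_1x_2 + x_1 - x_2 + 1, LT = x_1^2.

S(f_1,f_2): lcm = x_1^2x_2. S = -x_1^2 + x_1x_2^2 - x_1x_2 - x_1 - x_2^2 + x_2.
  leading term x_1^2: subtract (1)·f_2 from -x_1^2 + x_1x_2^2 - x_1x_2 - x_1 - x_2^2 + x_2 → x_1x_2^2 + x_1x_2 + x_1 - x_2^2 - x_2 - 1
  leading term x_1x_2^2: subtract (x_2)·f_1 from x_1x_2^2 + x_1x_2 + x_1 - x_2^2 - x_2 - 1 → -x_1x_2 + x_1 + x_2^2 - 1
  leading term x_1x_2: subtract (-1)·f_1 from -x_1x_2 + x_1 + x_2^2 - 1 → x_2^2 + x_2 + 1
  leading term x_2^2: no divisor's leading term divides it; move x_2^2 to the remainder.
  leading term x_2: no divisor's leading term divides it; move x_2 to the remainder.
  leading term 1: no divisor's leading term divides it; move 1 to the remainder.
  remainder x_2^2 + x_2 + 1 ≠ 0; add g_3 = x_2^2 + x_2 + 1 to the basis.

S(f_1,g_3): lcm = x_1x_2^2. S = x_1x_2 - x_1 + x_2^2 - x_2.
  leading term x_1x_2: subtract (1)·f_1 from x_1x_2 - x_1 + x_2^2 - x_2 → x_2^2 + x_2 + 1
  leading term x_2^2: subtract (1)·g_3 from x_2^2 + x_2 + 1 → 0
  remainder 0.

S(f_2,g_3): leading monomials are coprime, so the S-polynomial reduces to 0 (Buchberger's first criterion).
Every S-polynomial of the final basis reduces to 0, so we have a Gröbner basis.
Inter-reduce: drop elements whose leading term is divisible by another's, tail-reduce, and make monic.
Reduced Gröbner basis: {x_1^2 + x_1 - x_2 + 1, x_1x_2 - x_1 + x_2 - 1, x_2^2 + x_2 + 1}.

Buchberger on the second generating set:
h_1 = -x_1^2 - x_1 + x_2 - 1, LT = x_1^2.
h_2 = x_1^2 + x_1x_2, LT = x_1^2.

S(h_1,h_2): lcm = x_1^2. S = -x_1x_2 + x_1 - x_2 + 1.
  leading term x_1x_2: no divisor's leading term divides it; move -x_1x_2 to the remainder.
  leading term x_1: no divisor's leading term divides it; move x_1 to the remainder.
  leading term x_2: no divisor's leading term divides it; move -x_2 to the remainder.
  leading term 1: no divisor's leading term divides it; move 1 to the remainder.
  remainder -x_1x_2 + x_1 - x_2 + 1 ≠ 0; add k_3 = -x_1x_2 + x_1 - x_2 + 1 to the basis.

S(h_1,k_3): lcm = x_1^2x_2. S = x_1^2 + x_1 - x_2^2 + x_2.
  leading term x_1^2: subtract (-1)·h_1 from x_1^2 + x_1 - x_2^2 + x_2 → -x_2^2 - x_2 - 1
  leading term x_2^2: no divisor's leading term divides it; move -x_2^2 to the remainder.
  leading term x_2: no divisor's leading term divides it; move -x_2 to the remainder.
  leading term 1: no divisor's leading term divides it; move -1 to the remainder.
  remainder -x_2^2 - x_2 - 1 ≠ 0; add k_4 = -x_2^2 - x_2 - 1 to the basis.

S(h_2,k_3): lcm = x_1^2x_2. S = x_1^2 + x_1x_2^2 - x_1x_2 + x_1.
  leading term x_1^2: subtract (-1)·h_1 from x_1^2 + x_1x_2^2 - x_1x_2 + x_1 → x_1x_2^2 - x_1x_2 + x_2 - 1
  leading term x_1x_2^2: subtract (-x_2)·k_3 from x_1x_2^2 - x_1x_2 + x_2 - 1 → -x_2^2 - x_2 - 1
  leading term x_2^2: subtract (1)·k_4 from -x_2^2 - x_2 - 1 → 0
  remainder 0.

S(h_1,k_4): leading monomials are coprime, so the S-polynomial reduces to 0 (Buchberger's first criterion).
S(h_2,k_4): leading monomials are coprime, so the S-polynomial reduces to 0 (Buchberger's first criterion).
S(k_3,k_4): lcm = x_1x_2^2. S = x_1x_2 - x_1 + x_2^2 - x_2.
  leading term x_1x_2: subtract (-1)·k_3 from x_1x_2 - x_1 + x_2^2 - x_2 → x_2^2 + x_2 + 1
  leading term x_2^2: subtract (-1)·k_4 from x_2^2 + x_2 + 1 → 0
  remainder 0.

Every S-polynomial of the final basis reduces to 0, so we have a Gröbner basis.
Inter-reduce: drop elements whose leading term is divisible by another's, tail-reduce, and make monic.
Reduced Gröbner basis: {x_1^2 + x_1 - x_2 + 1, x_1x_2 - x_1 + x_2 - 1, x_2^2 + x_2 + 1}.

Same reduced basis, so the two generating sets span the same ideal.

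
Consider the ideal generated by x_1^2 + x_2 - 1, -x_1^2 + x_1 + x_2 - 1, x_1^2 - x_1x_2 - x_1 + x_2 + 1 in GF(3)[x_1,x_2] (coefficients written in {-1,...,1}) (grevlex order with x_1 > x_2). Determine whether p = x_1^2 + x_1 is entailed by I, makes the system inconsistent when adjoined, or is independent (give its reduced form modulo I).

x_1^2 + x_1 lies in I (it reduces to 0).

First compute the reduced Gröbner basis of I by Buchberger's algorithm.
f_1 = x_1^2 + x_2 - 1, LT = x_1^2.
f_2 = -x_1^2 + x_1 + x_2 - 1, LT = x_1^2.
f_3 = x_1^2 - x_1x_2 - x_1 + x_2 + 1, LT = x_1^2.

S(f_1,f_2): lcm = x_1^2. S = x_1 - x_2 + 1.
  leading term x_1: no divisor's leading term divides it; move x_1 to the remainder.
  leading term x_2: no divisor's leading term divides it; move -x_2 to the remainder.
  leading term 1: no divisor's leading term divides it; move 1 to the remainder.
  remainder x_1 - x_2 + 1 ≠ 0; add h_4 = x_1 - x_2 + 1 to the basis.

S(f_1,f_3): lcm = x_1^2. S = x_1x_2 + x_1 + 1.
  leading term x_1x_2: subtract (x_2)·h_4 from x_1x_2 + x_1 + 1 → x_2^2 + x_1 - x_2 + 1
  leading term x_2^2: no divisor's leading term divides it; move x_2^2 to the remainder.
  leading term x_1: subtract (1)·h_4 from x_1 - x_2 + 1 → 0
  remainder x_2^2 ≠ 0; add h_5 = x_2^2 to the basis.

S(f_1,h_4): lcm = x_1^2. S = x_1x_2 - x_1 + x_2 - 1.
  leading term x_1x_2: subtract (x_2)·h_4 from x_1x_2 - x_1 + x_2 - 1 → x_2^2 - x_1 - 1
  leading term x_2^2: subtract (1)·h_5 from x_2^2 - x_1 - 1 → -x_1 - 1
  leading term x_1: subtract (-1)·h_4 from -x_1 - 1 → -x_2
  leading term x_2: no divisor's leading term divides it; move -x_2 to the remainder.
  remainder -x_2 ≠ 0; add h_6 = -x_2 to the basis.

The other S-polynomials (S(f_2,f_3), S(f_2,h_4), S(f_3,h_4), S(f_1,h_5), S(f_2,h_5), S(f_3,h_5), S(h_4,h_5), S(f_1,h_6), S(f_2,h_6), S(f_3,h_6), S(h_4,h_6), S(h_5,h_6)) all reduce to 0 modulo the current basis, so we have a Gröbner basis.
Inter-reduce: drop elements whose leading term is divisible by another's, tail-reduce, and make monic.
Reduced Gröbner basis: {x_1 + 1, x_2}.
Label its elements g_1 = x_1 + 1, g_2 = x_2.

Reduce p = x_1^2 + x_1 modulo G:
  leading term x_1^2: subtract (x_1)·g_1 from x_1^2 + x_1 → 0
  normal form = 0.
Since the normal form is 0, p ∈ I.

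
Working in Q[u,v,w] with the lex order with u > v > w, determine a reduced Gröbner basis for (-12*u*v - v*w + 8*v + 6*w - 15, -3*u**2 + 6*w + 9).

G = {u**2 - 2*w - 3, u*v + 1/12*v*w - 2/3*v - 1/2*w + 5/4, u*w - 5/2*u + 1/72*v*w**2 - 38/9*v*w - 46/9*v - 1/12*w**2 + 7/8*w - 5/3, v**2*w**2 - 304*v**2*w - 368*v**2 - 12*v*w**2 + 126*v*w - 240*v + 36*w**2 - 180*w + 225}

f_1 = -12*u*v - v*w + 8*v + 6*w - 15, LT = u*v.
f_2 = -3*u**2 + 6*w + 9, LT = u**2.

S(f_1,f_2): lcm = u**2*v. S = 1/12*u*v*w - 2/3*u*v - 1/2*u*w + 5/4*u + 2*v*w + 3*v.
  reduce S modulo (f_1, f_2):
  remainder -1/2*u*w + 5/4*u - 1/144*v*w**2 + 19/9*v*w + 23/9*v + 1/24*w**2 - 7/16*w + 5/6 ≠ 0; add g_3 = -1/2*u*w + 5/4*u - 1/144*v*w**2 + 19/9*v*w + 23/9*v + 1/24*w**2 - 7/16*w + 5/6 to the basis.

S(f_1,g_3): lcm = u*v*w. S = 5/2*u*v - 1/72*v**2*w**2 + 38/9*v**2*w + 46/9*v**2 + 1/6*v*w**2 - 37/24*v*w + 5/3*v - 1/2*w**2 + 5/4*w.
  reduce S modulo (f_1, f_2, g_3):
  remainder -1/72*v**2*w**2 + 38/9*v**2*w + 46/9*v**2 + 1/6*v*w**2 - 7/4*v*w + 10/3*v - 1/2*w**2 + 5/2*w - 25/8 ≠ 0; add g_4 = -1/72*v**2*w**2 + 38/9*v**2*w + 46/9*v**2 + 1/6*v*w**2 - 7/4*v*w + 10/3*v - 1/2*w**2 + 5/2*w - 25/8 to the basis.

The other S-polynomials (S(f_2,g_3), S(f_1,g_4), S(f_2,g_4), S(g_3,g_4)) all reduce to 0 modulo the current basis, so we have a Gröbner basis.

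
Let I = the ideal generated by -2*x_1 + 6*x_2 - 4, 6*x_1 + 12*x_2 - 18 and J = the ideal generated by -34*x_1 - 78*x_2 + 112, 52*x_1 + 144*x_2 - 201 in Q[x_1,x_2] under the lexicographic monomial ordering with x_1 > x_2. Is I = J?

Since reduced Gröbner bases are canonical representatives of ideals under a given ordering, it suffices to compute and compare them.
Buchberger on the first generating set:
f_1 = -2*x_1 + 6*x_2 - 4, LT = x_1.
f_2 = 6*x_1 + 12*x_2 - 18, LT = x_1.

S(f_1,f_2): lcm = x_1. S = -5*x_2 + 5.
  leading term x_2: no divisor's leading term divides it; move -5*x_2 to the remainder.
  leading term 1: no divisor's leading term divides it; move 5 to the remainder.
  remainder -5*x_2 + 5 ≠ 0; add g_3 = -5*x_2 + 5 to the basis.

S(f_1,g_3): leading monomials are coprime, so the S-polynomial reduces to 0 (Buchberger's first criterion).
S(f_2,g_3): leading monomials are coprime, so the S-polynomial reduces to 0 (Buchberger's first criterion).
Every S-polynomial of the final basis reduces to 0, so we have a Gröbner basis.
Inter-reduce: drop elements whose leading term is divisible by another's, tail-reduce, and make monic.
Reduced Gröbner basis: {x_1 - 1, x_2 - 1}.

Buchberger on the second generating set:
h_1 = -34*x_1 - 78*x_2 + 112, LT = x_1.
h_2 = 52*x_1 + 144*x_2 - 201, LT = x_1.

S(h_1,h_2): lcm = x_1. S = -105/221*x_2 + 505/884.
  leading term x_2: no divisor's leading term divides it; move -105/221*x_2 to the remainder.
  leading term 1: no divisor's leading term divides it; move 505/884 to the remainder.
  remainder -105/221*x_2 + 505/884 ≠ 0; add k_3 = -105/221*x_2 + 505/884 to the basis.

S(h_1,k_3): leading monomials are coprime, so the S-polynomial reduces to 0 (Buchberger's first criterion).
S(h_2,k_3): leading monomials are coprime, so the S-polynomial reduces to 0 (Buchberger's first criterion).
Every S-polynomial of the final basis reduces to 0, so we have a Gröbner basis.
Inter-reduce: drop elements whose leading term is divisible by another's, tail-reduce, and make monic.
Reduced Gröbner basis: {x_1 - 15/28, x_2 - 101/84}.

The bases are distinct; the ideals are different.

No, the ideals differ.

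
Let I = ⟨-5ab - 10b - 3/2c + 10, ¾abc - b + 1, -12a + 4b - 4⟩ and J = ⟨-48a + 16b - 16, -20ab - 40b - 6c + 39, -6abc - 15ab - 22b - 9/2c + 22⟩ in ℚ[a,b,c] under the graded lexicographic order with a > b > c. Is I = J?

No, the ideals differ.

For a fixed monomial order, each ideal has a unique reduced Gröbner basis; comparing bases decides equality.
Buchberger on the first generating set:
f_1 = -5ab - 10b - 3/2c + 10, LT = ab.
f_2 = ¾abc - b + 1, LT = abc.
f_3 = -12a + 4b - 4, LT = a.

S(f_1,f_2): lcm = abc. S = 2bc + 3/10c² + 4/3b - 2c - 4/3.
  leading term bc: no divisor's leading term divides it; move 2bc to the remainder.
  leading term c²: no divisor's leading term divides it; move 3/10c² to the remainder.
  leading term b: no divisor's leading term divides it; move 4/3b to the remainder.
  leading term c: no divisor's leading term divides it; move -2c to the remainder.
  leading term 1: no divisor's leading term divides it; move -4/3 to the remainder.
  remainder 2bc + 3/10c² + 4/3b - 2c - 4/3 ≠ 0; add g_4 = 2bc + 3/10c² + 4/3b - 2c - 4/3 to the basis.

S(f_1,f_3): lcm = ab. S = ⅓b² + 5/3b + 3/10c - 2.
  leading term b²: no divisor's leading term divides it; move ⅓b² to the remainder.
  leading term b: no divisor's leading term divides it; move 5/3b to the remainder.
  leading term c: no divisor's leading term divides it; move 3/10c to the remainder.
  leading term 1: no divisor's leading term divides it; move -2 to the remainder.
  remainder ⅓b² + 5/3b + 3/10c - 2 ≠ 0; add g_5 = ⅓b² + 5/3b + 3/10c - 2 to the basis.

S(f_2,f_3): lcm = abc. S = ⅓b²c - ⅓bc - 4/3b + 4/3.
  leading term b²c: subtract (⅙b)·g_4 from ⅓b²c - ⅓bc - 4/3b + 4/3 → -1/20bc² - 2/9b² - 10/9b + 4/3
  leading term bc²: subtract (-1/40c)·g_4 from -1/20bc² - 2/9b² - 10/9b + 4/3 → 3/400c³ - 2/9b² + 1/30bc - 1/20c² - 10/9b - 1/30c + 4/3
  leading term c³: no divisor's leading term divides it; move 3/400c³ to the remainder.
  leading term b²: subtract (-⅔)·g_5 from -2/9b² + 1/30bc - 1/20c² - 10/9b - 1/30c + 4/3 → 1/30bc - 1/20c² + ⅙c
  leading term bc: subtract (1/60)·g_4 from 1/30bc - 1/20c² + ⅙c → -11/200c² - 1/45b + ⅕c + 1/45
  leading term c²: no divisor's leading term divides it; move -11/200c² to the remainder.
  leading term b: no divisor's leading term divides it; move -1/45b to the remainder.
  leading term c: no divisor's leading term divides it; move ⅕c to the remainder.
  leading term 1: no divisor's leading term divides it; move 1/45 to the remainder.
  remainder 3/400c³ - 11/200c² - 1/45b + ⅕c + 1/45 ≠ 0; add g_6 = 3/400c³ - 11/200c² - 1/45b + ⅕c + 1/45 to the basis.

The other S-polynomials (S(f_1,g_4), S(f_2,g_4), S(f_3,g_4), S(f_1,g_5), S(f_2,g_5), S(f_3,g_5), S(g_4,g_5), S(f_1,g_6), S(f_2,g_6), S(f_3,g_6), S(g_4,g_6), S(g_5,g_6)) all reduce to 0 modulo the current basis, so we have a Gröbner basis.
Inter-reduce: drop elements whose leading term is divisible by another's, tail-reduce, and make monic.
Reduced Gröbner basis: {c³ - 22/3c² - 80/27b + 80/3c + 80/27, b² + 5b + 9/10c - 6, bc + 3/20c² + ⅔b - c - ⅔, a - ⅓b + ⅓}.

Buchberger on the second generating set:
h_1 = -48a + 16b - 16, LT = a.
h_2 = -20ab - 40b - 6c + 39, LT = ab.
h_3 = -6abc - 15ab - 22b - 9/2c + 22, LT = abc.

S(h_1,h_2): lcm = ab. S = -⅓b² - 5/3b - 3/10c + 39/20.
  leading term b²: no divisor's leading term divides it; move -⅓b² to the remainder.
  leading term b: no divisor's leading term divides it; move -5/3b to the remainder.
  leading term c: no divisor's leading term divides it; move -3/10c to the remainder.
  leading term 1: no divisor's leading term divides it; move 39/20 to the remainder.
  remainder -⅓b² - 5/3b - 3/10c + 39/20 ≠ 0; add k_4 = -⅓b² - 5/3b - 3/10c + 39/20 to the basis.

S(h_1,h_3): lcm = abc. S = -⅓b²c - 5/2ab + ⅓bc - 11/3b - ¾c + 11/3.
  leading term b²c: subtract (c)·k_4 from -⅓b²c - 5/2ab + ⅓bc - 11/3b - ¾c + 11/3 → -5/2ab + 2bc + 3/10c² - 11/3b - 27/10c + 11/3
  leading term ab: subtract (5/96b)·h_1 from -5/2ab + 2bc + 3/10c² - 11/3b - 27/10c + 11/3 → -⅚b² + 2bc + 3/10c² - 17/6b - 27/10c + 11/3
  leading term b²: subtract (5/2)·k_4 from -⅚b² + 2bc + 3/10c² - 17/6b - 27/10c + 11/3 → 2bc + 3/10c² + 4/3b - 39/20c - 29/24
  leading term bc: no divisor's leading term divides it; move 2bc to the remainder.
  leading term c²: no divisor's leading term divides it; move 3/10c² to the remainder.
  leading term b: no divisor's leading term divides it; move 4/3b to the remainder.
  leading term c: no divisor's leading term divides it; move -39/20c to the remainder.
  leading term 1: no divisor's leading term divides it; move -29/24 to the remainder.
  remainder 2bc + 3/10c² + 4/3b - 39/20c - 29/24 ≠ 0; add k_5 = 2bc + 3/10c² + 4/3b - 39/20c - 29/24 to the basis.

S(h_3,k_4): lcm = ab²c. S = 5/2ab² - 5abc - 9/10ac² + 117/20ac + 11/3b² + ¾bc - 11/3b.
  leading term ab²: subtract (-5/96b²)·h_1 from 5/2ab² - 5abc - 9/10ac² + 117/20ac + 11/3b² + ¾bc - 11/3b → -5abc - 9/10ac² + ⅚b³ + 117/20ac + 17/6b² + ¾bc - 11/3b
  leading term abc: subtract (5/48bc)·h_1 from -5abc - 9/10ac² + ⅚b³ + 117/20ac + 17/6b² + ¾bc - 11/3b → -9/10ac² + ⅚b³ - 5/3b²c + 117/20ac + 17/6b² + 29/12bc - 11/3b
  leading term ac²: subtract (3/160c²)·h_1 from -9/10ac² + ⅚b³ - 5/3b²c + 117/20ac + 17/6b² + 29/12bc - 11/3b → ⅚b³ - 5/3b²c - 3/10bc² + 117/20ac + 17/6b² + 29/12bc + 3/10c² - 11/3b
  leading term b³: subtract (-5/2b)·k_4 from ⅚b³ - 5/3b²c - 3/10bc² + 117/20ac + 17/6b² + 29/12bc + 3/10c² - 11/3b → -5/3b²c - 3/10bc² + 117/20ac - 4/3b² + 5/3bc + 3/10c² + 29/24b
  leading term b²c: subtract (5c)·k_4 from -5/3b²c - 3/10bc² + 117/20ac - 4/3b² + 5/3bc + 3/10c² + 29/24b → -3/10bc² + 117/20ac - 4/3b² + 10bc + 9/5c² + 29/24b - 39/4c
  leading term bc²: subtract (-3/20c)·k_5 from -3/10bc² + 117/20ac - 4/3b² + 10bc + 9/5c² + 29/24b - 39/4c → 9/200c³ + 117/20ac - 4/3b² + 51/5bc + 603/400c² + 29/24b - 1589/160c
  leading term c³: no divisor's leading term divides it; move 9/200c³ to the remainder.
  leading term ac: subtract (-39/320c)·h_1 from 117/20ac - 4/3b² + 51/5bc + 603/400c² + 29/24b - 1589/160c → -4/3b² + 243/20bc + 603/400c² + 29/24b - 1901/160c
  leading term b²: subtract (4)·k_4 from -4/3b² + 243/20bc + 603/400c² + 29/24b - 1901/160c → 243/20bc + 603/400c² + 63/8b - 1709/160c - 39/5
  leading term bc: subtract (243/40)·k_5 from 243/20bc + 603/400c² + 63/8b - 1709/160c - 39/5 → -63/200c² - 9/40b + 233/200c - 147/320
  leading term c²: no divisor's leading term divides it; move -63/200c² to the remainder.
  leading term b: no divisor's leading term divides it; move -9/40b to the remainder.
  leading term c: no divisor's leading term divides it; move 233/200c to the remainder.
  leading term 1: no divisor's leading term divides it; move -147/320 to the remainder.
  remainder 9/200c³ - 63/200c² - 9/40b + 233/200c - 147/320 ≠ 0; add k_6 = 9/200c³ - 63/200c² - 9/40b + 233/200c - 147/320 to the basis.

The other S-polynomials (S(h_2,h_3), S(h_1,k_4), S(h_2,k_4), S(h_1,k_5), S(h_2,k_5), S(h_3,k_5), S(k_4,k_5), S(h_1,k_6), S(h_2,k_6), S(h_3,k_6), S(k_4,k_6), S(k_5,k_6)) all reduce to 0 modulo the current basis, so we have a Gröbner basis.
Inter-reduce: drop elements whose leading term is divisible by another's, tail-reduce, and make monic.
Reduced Gröbner basis: {c³ - 7c² - 5b + 233/9c - 245/24, b² + 5b + 9/10c - 117/20, bc + 3/20c² + ⅔b - 39/40c - 29/48, a - ⅓b + ⅓}.

Since the reduced bases disagree, the two ideals are not the same.
The same test decides containment: I ⊆ J iff every generator of I reduces to 0 modulo a Gröbner basis of J.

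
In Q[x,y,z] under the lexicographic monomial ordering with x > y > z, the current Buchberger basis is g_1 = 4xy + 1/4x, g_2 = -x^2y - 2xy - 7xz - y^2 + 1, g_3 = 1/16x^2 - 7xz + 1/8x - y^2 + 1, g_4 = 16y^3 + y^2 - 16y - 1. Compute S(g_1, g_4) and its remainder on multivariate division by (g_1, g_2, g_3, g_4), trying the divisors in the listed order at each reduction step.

lcm(LM(g_1), LM(g_4)) = xy^3.
S = (lcm/LT(g_1))·g_1 − (lcm/LT(g_4))·g_4 = xy + 1/16x.
Reduce S modulo (g_1, g_2, g_3, g_4) in that order:
  leading term xy: subtract (1/4)·g_1 from xy + 1/16x → 0
The remainder is 0, so this S-polynomial contributes no new basis element.
An S-polynomial is built so that the two leading terms cancel; whether anything survives reduction is exactly the Gröbner-basis criterion.

S(g_1, g_4) = xy + 1/16x; remainder on division = 0.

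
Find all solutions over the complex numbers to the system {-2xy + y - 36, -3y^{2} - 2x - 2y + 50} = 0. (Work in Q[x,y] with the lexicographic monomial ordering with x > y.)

Compute a lex Gröbner basis by Buchberger's algorithm.
f_1 = -2xy + y - 36, LT = xy.
f_2 = -2x - 3y^{2} - 2y + 50, LT = x.

S(f_1,f_2): lcm = xy. S = -\tfrac{3}{2}y^{3} - y^{2} + \tfrac{49}{2}y + 18.
  reduce S modulo (f_1, f_2):
  remainder -\tfrac{3}{2}y^{3} - y^{2} + \tfrac{49}{2}y + 18 ≠ 0; add h_3 = -\tfrac{3}{2}y^{3} - y^{2} + \tfrac{49}{2}y + 18 to the basis.

The other S-polynomials (S(f_1,h_3), S(f_2,h_3)) all reduce to 0 modulo the current basis, so we have a Gröbner basis.
Inter-reduce: drop elements whose leading term is divisible by another's, tail-reduce, and make monic.
Reduced Gröbner basis: {x + \tfrac{3}{2}y^{2} + y - 25, y^{3} + \tfrac{2}{3}y^{2} - \tfrac{49}{3}y - 12}.

A lex Gröbner basis eliminates variables successively. Here y^{3} + \tfrac{2}{3}y^{2} - \tfrac{49}{3}y - 12 depends only on y, with roots {-4, 5/3 - 2*sqrt(13)/3, 5/3 + 2*sqrt(13)/3}; lifting each root through the earlier basis elements recovers the full solutions.
  y = -4: the earlier basis element becomes x - 5 = 0, giving x = 5 — point (5, -4).
  y = 5/3 - 2*sqrt(13)/3: the earlier basis element becomes x - 4*sqrt(13) - 21/2 = 0, giving x = 21/2 + 4*sqrt(13) — point (21/2 + 4*sqrt(13), 5/3 - 2*sqrt(13)/3).
  y = 5/3 + 2*sqrt(13)/3: the earlier basis element becomes x - 21/2 + 4*sqrt(13) = 0, giving x = 21/2 - 4*sqrt(13) — point (21/2 - 4*sqrt(13), 5/3 + 2*sqrt(13)/3).
Zero-dimensionality of the ideal guarantees finitely many solutions over ℂ.

{(5, -4), (21/2 + 4*sqrt(13), 5/3 - 2*sqrt(13)/3), (21/2 - 4*sqrt(13), 5/3 + 2*sqrt(13)/3)}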